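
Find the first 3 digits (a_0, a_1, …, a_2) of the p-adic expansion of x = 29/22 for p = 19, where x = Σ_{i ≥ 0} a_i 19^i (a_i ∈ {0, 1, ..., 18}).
(a_0, …, a_2) = (16, 7, 16)

v_19(29/22) = 0 (numerator and denominator both coprime to 19), so x ∈ ℤ_19^×. Compute digits iteratively via a_i = x_i mod 19, x_{i+1} = (x_i − a_i)/19, with x_0 = x:
  x_0 = 29/22;  a_0 = 16;  x_1 = (x_0 − 16)/19 = -17/22
  x_1 = -17/22;  a_1 = 7;  x_2 = (x_1 − 7)/19 = -9/22
  x_2 = -9/22;  a_2 = 16;  x_3 = (x_2 − 16)/19 = -19/22
Digits: (16, 7, 16).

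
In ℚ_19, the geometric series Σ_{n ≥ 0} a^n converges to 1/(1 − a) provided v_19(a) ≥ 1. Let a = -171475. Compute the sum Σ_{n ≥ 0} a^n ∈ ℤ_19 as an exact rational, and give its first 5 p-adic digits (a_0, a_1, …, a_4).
Σ a^n = 1/(1 − a) = 1/171476;  first 5 digits = (1, 0, 0, 13, 17)

v_19(a) = 3 ≥ 1, so the series converges in ℤ_19 to 1/(1 − a) = 1/(1 − (-171475)) = 1/171476. Expand this rational in ℤ_19: compute digits iteratively via d_i = x_i mod 19, x_{i+1} = (x_i − d_i)/19. The first 5 digits are (1, 0, 0, 13, 17).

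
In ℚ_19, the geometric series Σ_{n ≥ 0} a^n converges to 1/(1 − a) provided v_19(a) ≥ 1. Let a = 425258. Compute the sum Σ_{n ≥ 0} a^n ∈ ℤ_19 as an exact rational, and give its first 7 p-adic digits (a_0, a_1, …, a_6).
Σ a^n = 1/(1 − a) = -1/425257;  first 7 digits = (1, 0, 0, 5, 3, 0, 6)

v_19(a) = 3 ≥ 1, so the series converges in ℤ_19 to 1/(1 − a) = 1/(1 − 425258) = -1/425257. Expand this rational in ℤ_19: compute digits iteratively via d_i = x_i mod 19, x_{i+1} = (x_i − d_i)/19. The first 7 digits are (1, 0, 0, 5, 3, 0, 6).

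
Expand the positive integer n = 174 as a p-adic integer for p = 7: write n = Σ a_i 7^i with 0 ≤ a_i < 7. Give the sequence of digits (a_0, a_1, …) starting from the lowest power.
(a_0, a_1, …) = (6, 3, 3)

Repeated division by 7 gives the digits low-to-high: 174 = 6 + 3·7^1 + 3·7^2. Digit sequence: (6, 3, 3).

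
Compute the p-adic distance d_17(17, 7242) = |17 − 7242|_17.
d_17(17, 7242) = 1/289

Step 1 — x − y = 17 − 7242 = -7225. Step 2 — v_17(-7225) = 2 (factor: -7225 = −(17^2 · 25); the sign does not affect v_p). Step 3 — |x − y|_17 = 17^{-2} = 1/289.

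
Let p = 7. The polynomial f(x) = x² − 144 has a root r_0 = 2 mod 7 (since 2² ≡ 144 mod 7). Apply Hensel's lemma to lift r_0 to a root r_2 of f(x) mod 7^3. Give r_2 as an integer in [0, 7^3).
r_2 = 331 (mod 343)

Hensel's recurrence: r_{i+1} = r_i − f(r_i)·(f′(r_i))^{-1} mod 7^{i+2}, with f′(x) = 2x. Iterate:
  r_0 = 2 (mod 7)
  r_1 = 37 (mod 49)
  r_2 = 331 (mod 343)
Final: r_2 = 331, and one checks f(r_2) ≡ 0 mod 7^3.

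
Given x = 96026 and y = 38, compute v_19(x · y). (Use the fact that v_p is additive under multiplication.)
v_19(3648988) = 4

v_p(x) = 3 (factor: 96026 = 19^3 · 14); v_p(y) = 1 (factor: 38 = 19^1 · 2). Additivity: v_p(xy) = v_p(x) + v_p(y) = 3 + 1 = 4. (Direct check: xy = 3648988 = 19^4 · (28).)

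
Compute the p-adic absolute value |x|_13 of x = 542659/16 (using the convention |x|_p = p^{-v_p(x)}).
|542659/16|_13 = 1/28561

Step 1 — compute v_13(x) by factoring powers of 13 out of the numerator and denominator: v_13(542659/16) = 4. Step 2 — apply |x|_p = p^{-v_p(x)} = 13^{-4} = 1/28561.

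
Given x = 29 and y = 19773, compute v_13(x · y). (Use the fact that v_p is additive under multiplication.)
v_13(573417) = 3

v_p(x) = 0 (factor: 29 = 13^0 · 29); v_p(y) = 3 (factor: 19773 = 13^3 · 9). Additivity: v_p(xy) = v_p(x) + v_p(y) = 0 + 3 = 3. (Direct check: xy = 573417 = 13^3 · (261).)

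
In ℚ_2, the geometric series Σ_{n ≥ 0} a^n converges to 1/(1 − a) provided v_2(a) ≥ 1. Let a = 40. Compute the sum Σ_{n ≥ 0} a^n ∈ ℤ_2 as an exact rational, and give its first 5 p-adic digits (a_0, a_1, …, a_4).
Σ a^n = 1/(1 − a) = -1/39;  first 5 digits = (1, 0, 0, 1, 0)

v_2(a) = 3 ≥ 1, so the series converges in ℤ_2 to 1/(1 − a) = 1/(1 − 40) = -1/39. Expand this rational in ℤ_2: compute digits iteratively via d_i = x_i mod 2, x_{i+1} = (x_i − d_i)/2. The first 5 digits are (1, 0, 0, 1, 0).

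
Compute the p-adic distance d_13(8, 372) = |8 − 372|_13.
d_13(8, 372) = 1/13

Step 1 — x − y = 8 − 372 = -364. Step 2 — v_13(-364) = 1 (factor: -364 = −(13^1 · 28); the sign does not affect v_p). Step 3 — |x − y|_13 = 13^{-1} = 1/13.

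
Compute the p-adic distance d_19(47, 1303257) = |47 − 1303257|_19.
d_19(47, 1303257) = 1/130321

Step 1 — x − y = 47 − 1303257 = -1303210. Step 2 — v_19(-1303210) = 4 (factor: -1303210 = −(19^4 · 10); the sign does not affect v_p). Step 3 — |x − y|_19 = 19^{-4} = 1/130321.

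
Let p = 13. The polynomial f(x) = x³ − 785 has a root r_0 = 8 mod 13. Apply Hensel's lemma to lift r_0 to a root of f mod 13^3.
r_2 = 931 (mod 2197)

Hensel: r_{i+1} = r_i − f(r_i)/f′(r_i) mod 13^{i+2}, where f′(x) = 3x². Iterate:
  r_0 = 8 (mod 13)
  r_1 = 86 (mod 169)
  r_2 = 931 (mod 2197)
Final: r = 931 with f(r) ≡ 0 mod 13^3.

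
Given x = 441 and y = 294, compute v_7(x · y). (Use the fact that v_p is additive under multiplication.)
v_7(129654) = 4

v_p(x) = 2 (factor: 441 = 7^2 · 9); v_p(y) = 2 (factor: 294 = 7^2 · 6). Additivity: v_p(xy) = v_p(x) + v_p(y) = 2 + 2 = 4. (Direct check: xy = 129654 = 7^4 · (54).)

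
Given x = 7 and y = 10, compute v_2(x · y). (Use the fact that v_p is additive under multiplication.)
v_2(70) = 1

v_p(x) = 0 (factor: 7 = 2^0 · 7); v_p(y) = 1 (factor: 10 = 2^1 · 5). Additivity: v_p(xy) = v_p(x) + v_p(y) = 0 + 1 = 1. (Direct check: xy = 70 = 2^1 · (35).)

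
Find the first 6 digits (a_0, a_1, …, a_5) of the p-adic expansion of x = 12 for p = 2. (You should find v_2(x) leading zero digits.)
(a_0, …, a_5) = (0, 0, 1, 1, 0, 0)

v_2(12) = 2, so a_0 = ... = a_1 = 0. Factor out: x = 2^2 · u with u = 3 a unit in ℤ_2. Expand u iteratively via a_{v+i} = u_i mod 2, u_{i+1} = (u_i − a_{v+i})/2:
  u_0 = 3;  a_2 = 1;  u_1 = (u_0 − 1)/2 = 1
  u_1 = 1;  a_3 = 1;  u_2 = (u_1 − 1)/2 = 0
  u_2 = 0;  a_4 = 0;  u_3 = (u_2 − 0)/2 = 0
  u_3 = 0;  a_5 = 0;  u_4 = (u_3 − 0)/2 = 0
Digits: (0, 0, 1, 1, 0, 0).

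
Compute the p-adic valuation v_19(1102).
v_19(1102) = 1

v_19(n) is the largest exponent k such that 19^k divides n. Factor out: 1102 = 19^1 · 58. (Sign doesn't affect v_p.) So v_19(1102) = 1.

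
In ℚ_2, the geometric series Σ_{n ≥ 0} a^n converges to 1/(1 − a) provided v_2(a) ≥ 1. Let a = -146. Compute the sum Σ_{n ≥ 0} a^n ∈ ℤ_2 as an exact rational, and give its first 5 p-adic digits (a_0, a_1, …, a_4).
Σ a^n = 1/(1 − a) = 1/147;  first 5 digits = (1, 1, 0, 1, 1)

v_2(a) = 1 ≥ 1, so the series converges in ℤ_2 to 1/(1 − a) = 1/(1 − (-146)) = 1/147. Expand this rational in ℤ_2: compute digits iteratively via d_i = x_i mod 2, x_{i+1} = (x_i − d_i)/2. The first 5 digits are (1, 1, 0, 1, 1).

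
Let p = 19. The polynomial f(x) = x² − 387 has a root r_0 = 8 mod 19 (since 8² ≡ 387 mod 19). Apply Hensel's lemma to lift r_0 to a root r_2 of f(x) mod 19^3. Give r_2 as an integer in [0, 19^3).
r_2 = 6639 (mod 6859)

Hensel's recurrence: r_{i+1} = r_i − f(r_i)·(f′(r_i))^{-1} mod 19^{i+2}, with f′(x) = 2x. Iterate:
  r_0 = 8 (mod 19)
  r_1 = 141 (mod 361)
  r_2 = 6639 (mod 6859)
Final: r_2 = 6639, and one checks f(r_2) ≡ 0 mod 19^3.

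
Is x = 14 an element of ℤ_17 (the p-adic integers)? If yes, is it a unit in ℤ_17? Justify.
x ∈ ℤ_17^× (unit); v_17(x) = 0

ℤ_17 = {x ∈ ℚ_17 : v_17(x) ≥ 0} and ℤ_17^× = {x ∈ ℤ_17 : v_17(x) = 0}. Here v_17(14) = v_17(num) − v_17(den) = 0; compare against these criteria.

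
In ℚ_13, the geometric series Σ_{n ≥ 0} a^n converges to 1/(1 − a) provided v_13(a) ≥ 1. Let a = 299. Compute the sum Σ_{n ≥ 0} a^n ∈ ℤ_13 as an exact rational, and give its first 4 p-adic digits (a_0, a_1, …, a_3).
Σ a^n = 1/(1 − a) = -1/298;  first 4 digits = (1, 10, 10, 0)

v_13(a) = 1 ≥ 1, so the series converges in ℤ_13 to 1/(1 − a) = 1/(1 − 299) = -1/298. Expand this rational in ℤ_13: compute digits iteratively via d_i = x_i mod 13, x_{i+1} = (x_i − d_i)/13. The first 4 digits are (1, 10, 10, 0).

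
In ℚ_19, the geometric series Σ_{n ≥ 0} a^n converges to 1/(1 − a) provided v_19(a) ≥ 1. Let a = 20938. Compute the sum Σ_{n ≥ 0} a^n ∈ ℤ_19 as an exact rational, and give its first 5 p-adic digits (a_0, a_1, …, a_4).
Σ a^n = 1/(1 − a) = -1/20937;  first 5 digits = (1, 0, 1, 3, 1)

v_19(a) = 2 ≥ 1, so the series converges in ℤ_19 to 1/(1 − a) = 1/(1 − 20938) = -1/20937. Expand this rational in ℤ_19: compute digits iteratively via d_i = x_i mod 19, x_{i+1} = (x_i − d_i)/19. The first 5 digits are (1, 0, 1, 3, 1).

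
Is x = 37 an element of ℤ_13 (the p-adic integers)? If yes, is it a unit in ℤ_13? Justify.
x ∈ ℤ_13^× (unit); v_13(x) = 0

ℤ_13 = {x ∈ ℚ_13 : v_13(x) ≥ 0} and ℤ_13^× = {x ∈ ℤ_13 : v_13(x) = 0}. Here v_13(37) = v_13(num) − v_13(den) = 0; compare against these criteria.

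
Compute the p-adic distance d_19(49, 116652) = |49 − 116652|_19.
d_19(49, 116652) = 1/6859

Step 1 — x − y = 49 − 116652 = -116603. Step 2 — v_19(-116603) = 3 (factor: -116603 = −(19^3 · 17); the sign does not affect v_p). Step 3 — |x − y|_19 = 19^{-3} = 1/6859.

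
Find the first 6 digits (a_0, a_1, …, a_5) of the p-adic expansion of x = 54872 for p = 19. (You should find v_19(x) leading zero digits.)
(a_0, …, a_5) = (0, 0, 0, 8, 0, 0)

v_19(54872) = 3, so a_0 = ... = a_2 = 0. Factor out: x = 19^3 · u with u = 8 a unit in ℤ_19. Expand u iteratively via a_{v+i} = u_i mod 19, u_{i+1} = (u_i − a_{v+i})/19:
  u_0 = 8;  a_3 = 8;  u_1 = (u_0 − 8)/19 = 0
  u_1 = 0;  a_4 = 0;  u_2 = (u_1 − 0)/19 = 0
  u_2 = 0;  a_5 = 0;  u_3 = (u_2 − 0)/19 = 0
Digits: (0, 0, 0, 8, 0, 0).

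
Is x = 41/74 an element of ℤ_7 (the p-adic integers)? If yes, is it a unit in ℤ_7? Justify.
x ∈ ℤ_7^× (unit); v_7(x) = 0

ℤ_7 = {x ∈ ℚ_7 : v_7(x) ≥ 0} and ℤ_7^× = {x ∈ ℤ_7 : v_7(x) = 0}. Here v_7(41/74) = v_7(num) − v_7(den) = 0; compare against these criteria.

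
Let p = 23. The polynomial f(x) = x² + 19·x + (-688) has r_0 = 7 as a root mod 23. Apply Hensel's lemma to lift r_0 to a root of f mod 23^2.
r_1 = 375 (mod 529)

Hensel: r_{i+1} = r_i − f(r_i)·(f′(r_i))^{-1} mod 23^{i+2}, f′(x) = 2x + 19. Iterate:
  r_0 = 7 (mod 23)
  r_1 = 375 (mod 529)
Final: r = 375 satisfies f(r) ≡ 0 mod 23^2.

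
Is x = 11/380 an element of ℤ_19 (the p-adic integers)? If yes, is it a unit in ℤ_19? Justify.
x ∉ ℤ_19 (v_19(x) = -1 < 0)

ℤ_19 = {x ∈ ℚ_19 : v_19(x) ≥ 0} and ℤ_19^× = {x ∈ ℤ_19 : v_19(x) = 0}. Here v_19(11/380) = v_19(num) − v_19(den) = -1; compare against these criteria.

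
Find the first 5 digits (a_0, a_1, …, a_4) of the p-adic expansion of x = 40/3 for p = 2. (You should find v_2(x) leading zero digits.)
(a_0, …, a_4) = (0, 0, 0, 1, 1)

v_2(40/3) = 3, so a_0 = ... = a_2 = 0. Factor out: x = 2^3 · u with u = 5/3 a unit in ℤ_2. Expand u iteratively via a_{v+i} = u_i mod 2, u_{i+1} = (u_i − a_{v+i})/2:
  u_0 = 5/3;  a_3 = 1;  u_1 = (u_0 − 1)/2 = 1/3
  u_1 = 1/3;  a_4 = 1;  u_2 = (u_1 − 1)/2 = -1/3
Digits: (0, 0, 0, 1, 1).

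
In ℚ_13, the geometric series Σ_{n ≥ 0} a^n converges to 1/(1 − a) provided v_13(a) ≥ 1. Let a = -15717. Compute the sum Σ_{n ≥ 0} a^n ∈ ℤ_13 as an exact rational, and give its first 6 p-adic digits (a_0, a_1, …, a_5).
Σ a^n = 1/(1 − a) = 1/15718;  first 6 digits = (1, 0, 11, 5, 3, 2)

v_13(a) = 2 ≥ 1, so the series converges in ℤ_13 to 1/(1 − a) = 1/(1 − (-15717)) = 1/15718. Expand this rational in ℤ_13: compute digits iteratively via d_i = x_i mod 13, x_{i+1} = (x_i − d_i)/13. The first 6 digits are (1, 0, 11, 5, 3, 2).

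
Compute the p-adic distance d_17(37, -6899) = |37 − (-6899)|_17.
d_17(37, -6899) = 1/289

Step 1 — x − y = 37 − (-6899) = 6936. Step 2 — v_17(6936) = 2 (factor: 6936 = (17^2 · 24); the sign does not affect v_p). Step 3 — |x − y|_17 = 17^{-2} = 1/289.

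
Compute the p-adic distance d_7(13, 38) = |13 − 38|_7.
d_7(13, 38) = 1

Step 1 — x − y = 13 − 38 = -25. Step 2 — v_7(-25) = 0 (factor: -25 = −(7^0 · 25); the sign does not affect v_p). Step 3 — |x − y|_7 = 7^{0} = 1.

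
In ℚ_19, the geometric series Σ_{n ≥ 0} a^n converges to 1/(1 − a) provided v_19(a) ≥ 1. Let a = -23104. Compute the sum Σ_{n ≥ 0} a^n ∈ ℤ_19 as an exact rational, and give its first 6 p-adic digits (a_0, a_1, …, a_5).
Σ a^n = 1/(1 − a) = 1/23105;  first 6 digits = (1, 0, 12, 15, 10, 6)

v_19(a) = 2 ≥ 1, so the series converges in ℤ_19 to 1/(1 − a) = 1/(1 − (-23104)) = 1/23105. Expand this rational in ℤ_19: compute digits iteratively via d_i = x_i mod 19, x_{i+1} = (x_i − d_i)/19. The first 6 digits are (1, 0, 12, 15, 10, 6).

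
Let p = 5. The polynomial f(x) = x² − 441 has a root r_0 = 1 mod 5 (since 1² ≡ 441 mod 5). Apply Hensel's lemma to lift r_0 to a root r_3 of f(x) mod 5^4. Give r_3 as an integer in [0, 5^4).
r_3 = 21 (mod 625)

Hensel's recurrence: r_{i+1} = r_i − f(r_i)·(f′(r_i))^{-1} mod 5^{i+2}, with f′(x) = 2x. Iterate:
  r_0 = 1 (mod 5)
  r_1 = 21 (mod 25)
  r_2 = 21 (mod 125)
  r_3 = 21 (mod 625)
Final: r_3 = 21, and one checks f(r_3) ≡ 0 mod 5^4.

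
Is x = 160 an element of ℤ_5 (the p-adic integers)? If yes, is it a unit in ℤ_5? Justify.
x ∈ ℤ_5 but not a unit; v_5(x) = 1 > 0

ℤ_5 = {x ∈ ℚ_5 : v_5(x) ≥ 0} and ℤ_5^× = {x ∈ ℤ_5 : v_5(x) = 0}. Here v_5(160) = v_5(num) − v_5(den) = 1; compare against these criteria.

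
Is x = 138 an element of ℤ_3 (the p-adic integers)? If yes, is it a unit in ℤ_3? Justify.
x ∈ ℤ_3 but not a unit; v_3(x) = 1 > 0

ℤ_3 = {x ∈ ℚ_3 : v_3(x) ≥ 0} and ℤ_3^× = {x ∈ ℤ_3 : v_3(x) = 0}. Here v_3(138) = v_3(num) − v_3(den) = 1; compare against these criteria.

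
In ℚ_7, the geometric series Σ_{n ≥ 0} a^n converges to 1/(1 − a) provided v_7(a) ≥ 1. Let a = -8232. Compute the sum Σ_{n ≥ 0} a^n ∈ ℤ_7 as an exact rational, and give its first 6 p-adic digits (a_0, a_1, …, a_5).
Σ a^n = 1/(1 − a) = 1/8233;  first 6 digits = (1, 0, 0, 4, 3, 6)

v_7(a) = 3 ≥ 1, so the series converges in ℤ_7 to 1/(1 − a) = 1/(1 − (-8232)) = 1/8233. Expand this rational in ℤ_7: compute digits iteratively via d_i = x_i mod 7, x_{i+1} = (x_i − d_i)/7. The first 6 digits are (1, 0, 0, 4, 3, 6).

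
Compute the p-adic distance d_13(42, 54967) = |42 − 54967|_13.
d_13(42, 54967) = 1/2197

Step 1 — x − y = 42 − 54967 = -54925. Step 2 — v_13(-54925) = 3 (factor: -54925 = −(13^3 · 25); the sign does not affect v_p). Step 3 — |x − y|_13 = 13^{-3} = 1/2197.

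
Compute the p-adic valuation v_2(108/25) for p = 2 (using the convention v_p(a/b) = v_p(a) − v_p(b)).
v_2(108/25) = 2

Factor powers of 2 from the numerator and denominator of the reduced fraction: 108 = 2^2 · 27 and 25 = 2^0 · 25. Apply v_p(a/b) = v_p(a) − v_p(b): v_2(108/25) = 2 − 0 = 2.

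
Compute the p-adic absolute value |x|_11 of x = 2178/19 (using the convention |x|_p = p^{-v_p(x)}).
|2178/19|_11 = 1/121

Step 1 — compute v_11(x) by factoring powers of 11 out of the numerator and denominator: v_11(2178/19) = 2. Step 2 — apply |x|_p = p^{-v_p(x)} = 11^{-2} = 1/121.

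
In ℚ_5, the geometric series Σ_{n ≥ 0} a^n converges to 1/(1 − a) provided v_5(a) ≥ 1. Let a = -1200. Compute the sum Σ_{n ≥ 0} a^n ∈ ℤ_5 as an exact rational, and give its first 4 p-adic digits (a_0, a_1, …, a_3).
Σ a^n = 1/(1 − a) = 1/1201;  first 4 digits = (1, 0, 2, 0)

v_5(a) = 2 ≥ 1, so the series converges in ℤ_5 to 1/(1 − a) = 1/(1 − (-1200)) = 1/1201. Expand this rational in ℤ_5: compute digits iteratively via d_i = x_i mod 5, x_{i+1} = (x_i − d_i)/5. The first 4 digits are (1, 0, 2, 0).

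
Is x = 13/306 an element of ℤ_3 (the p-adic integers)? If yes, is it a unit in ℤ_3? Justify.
x ∉ ℤ_3 (v_3(x) = -2 < 0)

ℤ_3 = {x ∈ ℚ_3 : v_3(x) ≥ 0} and ℤ_3^× = {x ∈ ℤ_3 : v_3(x) = 0}. Here v_3(13/306) = v_3(num) − v_3(den) = -2; compare against these criteria.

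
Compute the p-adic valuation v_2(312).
v_2(312) = 3

v_2(n) is the largest exponent k such that 2^k divides n. Factor out: 312 = 2^3 · 39. (Sign doesn't affect v_p.) So v_2(312) = 3.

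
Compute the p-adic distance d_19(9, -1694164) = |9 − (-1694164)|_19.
d_19(9, -1694164) = 1/130321

Step 1 — x − y = 9 − (-1694164) = 1694173. Step 2 — v_19(1694173) = 4 (factor: 1694173 = (19^4 · 13); the sign does not affect v_p). Step 3 — |x − y|_19 = 19^{-4} = 1/130321.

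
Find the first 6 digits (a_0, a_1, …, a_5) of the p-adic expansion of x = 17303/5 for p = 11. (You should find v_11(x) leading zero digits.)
(a_0, …, a_5) = (0, 0, 0, 7, 4, 4)

v_11(17303/5) = 3, so a_0 = ... = a_2 = 0. Factor out: x = 11^3 · u with u = 13/5 a unit in ℤ_11. Expand u iteratively via a_{v+i} = u_i mod 11, u_{i+1} = (u_i − a_{v+i})/11:
  u_0 = 13/5;  a_3 = 7;  u_1 = (u_0 − 7)/11 = -2/5
  u_1 = -2/5;  a_4 = 4;  u_2 = (u_1 − 4)/11 = -2/5
  u_2 = -2/5;  a_5 = 4;  u_3 = (u_2 − 4)/11 = -2/5
Digits: (0, 0, 0, 7, 4, 4).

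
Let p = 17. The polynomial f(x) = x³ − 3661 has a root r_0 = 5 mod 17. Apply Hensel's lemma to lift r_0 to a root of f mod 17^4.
r_3 = 59012 (mod 83521)

Hensel: r_{i+1} = r_i − f(r_i)/f′(r_i) mod 17^{i+2}, where f′(x) = 3x². Iterate:
  r_0 = 5 (mod 17)
  r_1 = 56 (mod 289)
  r_2 = 56 (mod 4913)
  r_3 = 59012 (mod 83521)
Final: r = 59012 with f(r) ≡ 0 mod 17^4.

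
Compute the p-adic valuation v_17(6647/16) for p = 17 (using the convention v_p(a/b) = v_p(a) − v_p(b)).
v_17(6647/16) = 2

Factor powers of 17 from the numerator and denominator of the reduced fraction: 6647 = 17^2 · 23 and 16 = 17^0 · 16. Apply v_p(a/b) = v_p(a) − v_p(b): v_17(6647/16) = 2 − 0 = 2.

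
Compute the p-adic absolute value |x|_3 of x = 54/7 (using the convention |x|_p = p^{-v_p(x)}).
|54/7|_3 = 1/27

Step 1 — compute v_3(x) by factoring powers of 3 out of the numerator and denominator: v_3(54/7) = 3. Step 2 — apply |x|_p = p^{-v_p(x)} = 3^{-3} = 1/27.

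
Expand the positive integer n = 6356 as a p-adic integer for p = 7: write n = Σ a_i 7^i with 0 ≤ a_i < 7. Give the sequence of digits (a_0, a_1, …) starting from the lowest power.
(a_0, a_1, …) = (0, 5, 3, 4, 2)

Repeated division by 7 gives the digits low-to-high: 6356 = 5·7^1 + 3·7^2 + 4·7^3 + 2·7^4. Digit sequence: (0, 5, 3, 4, 2).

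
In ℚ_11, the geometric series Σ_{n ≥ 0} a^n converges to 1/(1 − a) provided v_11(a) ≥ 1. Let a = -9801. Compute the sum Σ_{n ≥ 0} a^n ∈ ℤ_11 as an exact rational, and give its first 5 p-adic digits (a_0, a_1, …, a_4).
Σ a^n = 1/(1 − a) = 1/9802;  first 5 digits = (1, 0, 7, 3, 4)

v_11(a) = 2 ≥ 1, so the series converges in ℤ_11 to 1/(1 − a) = 1/(1 − (-9801)) = 1/9802. Expand this rational in ℤ_11: compute digits iteratively via d_i = x_i mod 11, x_{i+1} = (x_i − d_i)/11. The first 5 digits are (1, 0, 7, 3, 4).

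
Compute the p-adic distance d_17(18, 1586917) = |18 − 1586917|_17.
d_17(18, 1586917) = 1/83521

Step 1 — x − y = 18 − 1586917 = -1586899. Step 2 — v_17(-1586899) = 4 (factor: -1586899 = −(17^4 · 19); the sign does not affect v_p). Step 3 — |x − y|_17 = 17^{-4} = 1/83521.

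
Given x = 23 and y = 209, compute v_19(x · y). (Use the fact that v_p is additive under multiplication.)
v_19(4807) = 1

v_p(x) = 0 (factor: 23 = 19^0 · 23); v_p(y) = 1 (factor: 209 = 19^1 · 11). Additivity: v_p(xy) = v_p(x) + v_p(y) = 0 + 1 = 1. (Direct check: xy = 4807 = 19^1 · (253).)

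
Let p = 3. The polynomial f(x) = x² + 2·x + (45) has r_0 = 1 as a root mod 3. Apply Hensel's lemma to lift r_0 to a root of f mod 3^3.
r_2 = 7 (mod 27)

Hensel: r_{i+1} = r_i − f(r_i)·(f′(r_i))^{-1} mod 3^{i+2}, f′(x) = 2x + 2. Iterate:
  r_0 = 1 (mod 3)
  r_1 = 7 (mod 9)
  r_2 = 7 (mod 27)
Final: r = 7 satisfies f(r) ≡ 0 mod 3^3.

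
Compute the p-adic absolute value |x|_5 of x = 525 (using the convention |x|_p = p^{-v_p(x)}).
|525|_5 = 1/25

Step 1 — compute v_5(x) by factoring powers of 5 out of the numerator and denominator: v_5(525) = 2. Step 2 — apply |x|_p = p^{-v_p(x)} = 5^{-2} = 1/25.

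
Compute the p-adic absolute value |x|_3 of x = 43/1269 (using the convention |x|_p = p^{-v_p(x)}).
|43/1269|_3 = 27

Step 1 — compute v_3(x) by factoring powers of 3 out of the numerator and denominator: v_3(43/1269) = -3. Step 2 — apply |x|_p = p^{-v_p(x)} = 3^{3} = 27.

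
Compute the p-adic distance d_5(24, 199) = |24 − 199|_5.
d_5(24, 199) = 1/25

Step 1 — x − y = 24 − 199 = -175. Step 2 — v_5(-175) = 2 (factor: -175 = −(5^2 · 7); the sign does not affect v_p). Step 3 — |x − y|_5 = 5^{-2} = 1/25.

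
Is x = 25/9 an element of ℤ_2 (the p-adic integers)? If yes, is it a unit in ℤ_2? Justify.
x ∈ ℤ_2^× (unit); v_2(x) = 0

ℤ_2 = {x ∈ ℚ_2 : v_2(x) ≥ 0} and ℤ_2^× = {x ∈ ℤ_2 : v_2(x) = 0}. Here v_2(25/9) = v_2(num) − v_2(den) = 0; compare against these criteria.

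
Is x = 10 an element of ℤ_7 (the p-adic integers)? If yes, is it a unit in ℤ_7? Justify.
x ∈ ℤ_7^× (unit); v_7(x) = 0

ℤ_7 = {x ∈ ℚ_7 : v_7(x) ≥ 0} and ℤ_7^× = {x ∈ ℤ_7 : v_7(x) = 0}. Here v_7(10) = v_7(num) − v_7(den) = 0; compare against these criteria.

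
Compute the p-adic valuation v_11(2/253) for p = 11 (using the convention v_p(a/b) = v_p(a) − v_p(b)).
v_11(2/253) = -1

Factor powers of 11 from the numerator and denominator of the reduced fraction: 2 = 11^0 · 2 and 253 = 11^1 · 23. Apply v_p(a/b) = v_p(a) − v_p(b): v_11(2/253) = 0 − 1 = -1.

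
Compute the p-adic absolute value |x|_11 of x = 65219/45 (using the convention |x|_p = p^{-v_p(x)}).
|65219/45|_11 = 1/1331

Step 1 — compute v_11(x) by factoring powers of 11 out of the numerator and denominator: v_11(65219/45) = 3. Step 2 — apply |x|_p = p^{-v_p(x)} = 11^{-3} = 1/1331.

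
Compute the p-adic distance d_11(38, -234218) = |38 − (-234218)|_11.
d_11(38, -234218) = 1/14641

Step 1 — x − y = 38 − (-234218) = 234256. Step 2 — v_11(234256) = 4 (factor: 234256 = (11^4 · 16); the sign does not affect v_p). Step 3 — |x − y|_11 = 11^{-4} = 1/14641.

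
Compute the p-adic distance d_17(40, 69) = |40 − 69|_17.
d_17(40, 69) = 1

Step 1 — x − y = 40 − 69 = -29. Step 2 — v_17(-29) = 0 (factor: -29 = −(17^0 · 29); the sign does not affect v_p). Step 3 — |x − y|_17 = 17^{0} = 1.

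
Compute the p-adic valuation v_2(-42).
v_2(-42) = 1

v_2(n) is the largest exponent k such that 2^k divides n. Factor out: -42 = -2^1 · 21. (Sign doesn't affect v_p.) So v_2(-42) = 1.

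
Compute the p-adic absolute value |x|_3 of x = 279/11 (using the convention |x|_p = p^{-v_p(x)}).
|279/11|_3 = 1/9

Step 1 — compute v_3(x) by factoring powers of 3 out of the numerator and denominator: v_3(279/11) = 2. Step 2 — apply |x|_p = p^{-v_p(x)} = 3^{-2} = 1/9.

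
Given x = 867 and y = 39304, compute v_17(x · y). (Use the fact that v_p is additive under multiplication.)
v_17(34076568) = 5

v_p(x) = 2 (factor: 867 = 17^2 · 3); v_p(y) = 3 (factor: 39304 = 17^3 · 8). Additivity: v_p(xy) = v_p(x) + v_p(y) = 2 + 3 = 5. (Direct check: xy = 34076568 = 17^5 · (24).)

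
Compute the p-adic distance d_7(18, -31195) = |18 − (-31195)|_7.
d_7(18, -31195) = 1/2401

Step 1 — x − y = 18 − (-31195) = 31213. Step 2 — v_7(31213) = 4 (factor: 31213 = (7^4 · 13); the sign does not affect v_p). Step 3 — |x − y|_7 = 7^{-4} = 1/2401.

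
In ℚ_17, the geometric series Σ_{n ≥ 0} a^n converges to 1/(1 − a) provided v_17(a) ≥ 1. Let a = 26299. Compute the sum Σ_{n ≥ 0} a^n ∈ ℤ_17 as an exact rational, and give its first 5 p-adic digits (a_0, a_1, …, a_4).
Σ a^n = 1/(1 − a) = -1/26298;  first 5 digits = (1, 0, 6, 5, 2)

v_17(a) = 2 ≥ 1, so the series converges in ℤ_17 to 1/(1 − a) = 1/(1 − 26299) = -1/26298. Expand this rational in ℤ_17: compute digits iteratively via d_i = x_i mod 17, x_{i+1} = (x_i − d_i)/17. The first 5 digits are (1, 0, 6, 5, 2).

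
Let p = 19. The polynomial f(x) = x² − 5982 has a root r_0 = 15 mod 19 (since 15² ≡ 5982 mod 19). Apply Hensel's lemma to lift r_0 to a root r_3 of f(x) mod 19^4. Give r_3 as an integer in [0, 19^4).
r_3 = 54032 (mod 130321)

Hensel's recurrence: r_{i+1} = r_i − f(r_i)·(f′(r_i))^{-1} mod 19^{i+2}, with f′(x) = 2x. Iterate:
  r_0 = 15 (mod 19)
  r_1 = 243 (mod 361)
  r_2 = 6019 (mod 6859)
  r_3 = 54032 (mod 130321)
Final: r_3 = 54032, and one checks f(r_3) ≡ 0 mod 19^4.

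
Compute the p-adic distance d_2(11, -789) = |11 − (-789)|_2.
d_2(11, -789) = 1/32

Step 1 — x − y = 11 − (-789) = 800. Step 2 — v_2(800) = 5 (factor: 800 = (2^5 · 25); the sign does not affect v_p). Step 3 — |x − y|_2 = 2^{-5} = 1/32.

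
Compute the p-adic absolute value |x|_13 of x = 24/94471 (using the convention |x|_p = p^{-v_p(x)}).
|24/94471|_13 = 2197

Step 1 — compute v_13(x) by factoring powers of 13 out of the numerator and denominator: v_13(24/94471) = -3. Step 2 — apply |x|_p = p^{-v_p(x)} = 13^{3} = 2197.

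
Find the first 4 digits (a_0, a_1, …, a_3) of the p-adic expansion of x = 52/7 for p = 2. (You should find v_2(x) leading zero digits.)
(a_0, …, a_3) = (0, 0, 1, 1)

v_2(52/7) = 2, so a_0 = ... = a_1 = 0. Factor out: x = 2^2 · u with u = 13/7 a unit in ℤ_2. Expand u iteratively via a_{v+i} = u_i mod 2, u_{i+1} = (u_i − a_{v+i})/2:
  u_0 = 13/7;  a_2 = 1;  u_1 = (u_0 − 1)/2 = 3/7
  u_1 = 3/7;  a_3 = 1;  u_2 = (u_1 − 1)/2 = -2/7
Digits: (0, 0, 1, 1).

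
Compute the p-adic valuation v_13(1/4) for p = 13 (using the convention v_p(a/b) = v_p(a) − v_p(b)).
v_13(1/4) = 0

Factor powers of 13 from the numerator and denominator of the reduced fraction: 1 = 13^0 · 1 and 4 = 13^0 · 4. Apply v_p(a/b) = v_p(a) − v_p(b): v_13(1/4) = 0 − 0 = 0.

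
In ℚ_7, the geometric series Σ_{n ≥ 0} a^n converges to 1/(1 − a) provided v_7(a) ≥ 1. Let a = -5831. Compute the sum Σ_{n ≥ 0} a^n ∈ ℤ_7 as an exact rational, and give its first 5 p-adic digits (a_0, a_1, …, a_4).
Σ a^n = 1/(1 − a) = 1/5832;  first 5 digits = (1, 0, 0, 4, 4)

v_7(a) = 3 ≥ 1, so the series converges in ℤ_7 to 1/(1 − a) = 1/(1 − (-5831)) = 1/5832. Expand this rational in ℤ_7: compute digits iteratively via d_i = x_i mod 7, x_{i+1} = (x_i − d_i)/7. The first 5 digits are (1, 0, 0, 4, 4).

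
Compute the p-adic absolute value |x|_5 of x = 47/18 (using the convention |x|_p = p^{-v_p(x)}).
|47/18|_5 = 1

Step 1 — compute v_5(x) by factoring powers of 5 out of the numerator and denominator: v_5(47/18) = 0. Step 2 — apply |x|_p = p^{-v_p(x)} = 5^{0} = 1.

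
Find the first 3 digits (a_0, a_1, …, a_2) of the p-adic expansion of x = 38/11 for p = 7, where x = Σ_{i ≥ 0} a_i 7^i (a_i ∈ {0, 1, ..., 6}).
(a_0, …, a_2) = (6, 6, 1)

v_7(38/11) = 0 (numerator and denominator both coprime to 7), so x ∈ ℤ_7^×. Compute digits iteratively via a_i = x_i mod 7, x_{i+1} = (x_i − a_i)/7, with x_0 = x:
  x_0 = 38/11;  a_0 = 6;  x_1 = (x_0 − 6)/7 = -4/11
  x_1 = -4/11;  a_1 = 6;  x_2 = (x_1 − 6)/7 = -10/11
  x_2 = -10/11;  a_2 = 1;  x_3 = (x_2 − 1)/7 = -3/11
Digits: (6, 6, 1).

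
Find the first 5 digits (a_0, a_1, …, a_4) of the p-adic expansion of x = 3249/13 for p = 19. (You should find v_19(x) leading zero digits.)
(a_0, …, a_4) = (0, 0, 8, 4, 10)

v_19(3249/13) = 2, so a_0 = ... = a_1 = 0. Factor out: x = 19^2 · u with u = 9/13 a unit in ℤ_19. Expand u iteratively via a_{v+i} = u_i mod 19, u_{i+1} = (u_i − a_{v+i})/19:
  u_0 = 9/13;  a_2 = 8;  u_1 = (u_0 − 8)/19 = -5/13
  u_1 = -5/13;  a_3 = 4;  u_2 = (u_1 − 4)/19 = -3/13
  u_2 = -3/13;  a_4 = 10;  u_3 = (u_2 − 10)/19 = -7/13
Digits: (0, 0, 8, 4, 10).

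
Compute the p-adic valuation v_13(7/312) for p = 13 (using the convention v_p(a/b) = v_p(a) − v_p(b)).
v_13(7/312) = -1

Factor powers of 13 from the numerator and denominator of the reduced fraction: 7 = 13^0 · 7 and 312 = 13^1 · 24. Apply v_p(a/b) = v_p(a) − v_p(b): v_13(7/312) = 0 − 1 = -1.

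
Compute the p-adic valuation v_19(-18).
v_19(-18) = 0

v_19(n) is the largest exponent k such that 19^k divides n. Factor out: -18 = -19^0 · 18. (Sign doesn't affect v_p.) So v_19(-18) = 0.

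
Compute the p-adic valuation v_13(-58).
v_13(-58) = 0

v_13(n) is the largest exponent k such that 13^k divides n. Factor out: -58 = -13^0 · 58. (Sign doesn't affect v_p.) So v_13(-58) = 0.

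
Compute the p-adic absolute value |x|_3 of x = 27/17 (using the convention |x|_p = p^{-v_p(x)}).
|27/17|_3 = 1/27

Step 1 — compute v_3(x) by factoring powers of 3 out of the numerator and denominator: v_3(27/17) = 3. Step 2 — apply |x|_p = p^{-v_p(x)} = 3^{-3} = 1/27.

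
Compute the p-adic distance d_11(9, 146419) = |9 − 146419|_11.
d_11(9, 146419) = 1/14641

Step 1 — x − y = 9 − 146419 = -146410. Step 2 — v_11(-146410) = 4 (factor: -146410 = −(11^4 · 10); the sign does not affect v_p). Step 3 — |x − y|_11 = 11^{-4} = 1/14641.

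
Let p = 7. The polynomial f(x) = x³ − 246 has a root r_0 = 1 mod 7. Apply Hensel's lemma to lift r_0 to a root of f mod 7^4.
r_3 = 883 (mod 2401)

Hensel: r_{i+1} = r_i − f(r_i)/f′(r_i) mod 7^{i+2}, where f′(x) = 3x². Iterate:
  r_0 = 1 (mod 7)
  r_1 = 1 (mod 49)
  r_2 = 197 (mod 343)
  r_3 = 883 (mod 2401)
Final: r = 883 with f(r) ≡ 0 mod 7^4.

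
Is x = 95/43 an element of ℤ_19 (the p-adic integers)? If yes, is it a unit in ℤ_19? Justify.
x ∈ ℤ_19 but not a unit; v_19(x) = 1 > 0

ℤ_19 = {x ∈ ℚ_19 : v_19(x) ≥ 0} and ℤ_19^× = {x ∈ ℤ_19 : v_19(x) = 0}. Here v_19(95/43) = v_19(num) − v_19(den) = 1; compare against these criteria.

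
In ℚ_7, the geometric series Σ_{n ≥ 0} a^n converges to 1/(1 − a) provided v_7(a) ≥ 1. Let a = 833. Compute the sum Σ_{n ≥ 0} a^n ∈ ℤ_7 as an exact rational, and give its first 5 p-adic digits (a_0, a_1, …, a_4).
Σ a^n = 1/(1 − a) = -1/832;  first 5 digits = (1, 0, 3, 2, 2)

v_7(a) = 2 ≥ 1, so the series converges in ℤ_7 to 1/(1 − a) = 1/(1 − 833) = -1/832. Expand this rational in ℤ_7: compute digits iteratively via d_i = x_i mod 7, x_{i+1} = (x_i − d_i)/7. The first 5 digits are (1, 0, 3, 2, 2).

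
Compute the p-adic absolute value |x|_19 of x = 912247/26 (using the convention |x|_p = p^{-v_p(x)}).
|912247/26|_19 = 1/130321

Step 1 — compute v_19(x) by factoring powers of 19 out of the numerator and denominator: v_19(912247/26) = 4. Step 2 — apply |x|_p = p^{-v_p(x)} = 19^{-4} = 1/130321.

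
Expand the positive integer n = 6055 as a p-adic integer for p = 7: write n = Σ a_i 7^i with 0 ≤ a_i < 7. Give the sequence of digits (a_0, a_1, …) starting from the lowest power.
(a_0, a_1, …) = (0, 4, 4, 3, 2)

Repeated division by 7 gives the digits low-to-high: 6055 = 4·7^1 + 4·7^2 + 3·7^3 + 2·7^4. Digit sequence: (0, 4, 4, 3, 2).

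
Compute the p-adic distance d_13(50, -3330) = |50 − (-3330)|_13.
d_13(50, -3330) = 1/169

Step 1 — x − y = 50 − (-3330) = 3380. Step 2 — v_13(3380) = 2 (factor: 3380 = (13^2 · 20); the sign does not affect v_p). Step 3 — |x − y|_13 = 13^{-2} = 1/169.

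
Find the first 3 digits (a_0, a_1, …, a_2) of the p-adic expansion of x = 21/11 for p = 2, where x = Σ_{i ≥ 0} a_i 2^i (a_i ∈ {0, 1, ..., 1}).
(a_0, …, a_2) = (1, 1, 1)

v_2(21/11) = 0 (numerator and denominator both coprime to 2), so x ∈ ℤ_2^×. Compute digits iteratively via a_i = x_i mod 2, x_{i+1} = (x_i − a_i)/2, with x_0 = x:
  x_0 = 21/11;  a_0 = 1;  x_1 = (x_0 − 1)/2 = 5/11
  x_1 = 5/11;  a_1 = 1;  x_2 = (x_1 − 1)/2 = -3/11
  x_2 = -3/11;  a_2 = 1;  x_3 = (x_2 − 1)/2 = -7/11
Digits: (1, 1, 1).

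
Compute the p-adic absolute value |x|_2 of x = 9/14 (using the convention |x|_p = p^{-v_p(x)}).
|9/14|_2 = 2

Step 1 — compute v_2(x) by factoring powers of 2 out of the numerator and denominator: v_2(9/14) = -1. Step 2 — apply |x|_p = p^{-v_p(x)} = 2^{1} = 2.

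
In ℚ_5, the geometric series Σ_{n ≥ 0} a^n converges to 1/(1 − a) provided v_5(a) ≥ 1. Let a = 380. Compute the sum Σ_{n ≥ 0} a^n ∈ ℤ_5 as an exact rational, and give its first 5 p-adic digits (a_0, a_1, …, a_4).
Σ a^n = 1/(1 − a) = -1/379;  first 5 digits = (1, 1, 1, 4, 2)

v_5(a) = 1 ≥ 1, so the series converges in ℤ_5 to 1/(1 − a) = 1/(1 − 380) = -1/379. Expand this rational in ℤ_5: compute digits iteratively via d_i = x_i mod 5, x_{i+1} = (x_i − d_i)/5. The first 5 digits are (1, 1, 1, 4, 2).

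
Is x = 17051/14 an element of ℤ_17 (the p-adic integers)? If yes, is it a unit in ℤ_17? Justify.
x ∈ ℤ_17 but not a unit; v_17(x) = 2 > 0

ℤ_17 = {x ∈ ℚ_17 : v_17(x) ≥ 0} and ℤ_17^× = {x ∈ ℤ_17 : v_17(x) = 0}. Here v_17(17051/14) = v_17(num) − v_17(den) = 2; compare against these criteria.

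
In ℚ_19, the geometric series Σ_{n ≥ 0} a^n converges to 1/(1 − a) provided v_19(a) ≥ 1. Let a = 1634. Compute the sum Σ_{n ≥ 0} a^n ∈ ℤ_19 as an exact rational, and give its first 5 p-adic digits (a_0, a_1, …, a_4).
Σ a^n = 1/(1 − a) = -1/1633;  first 5 digits = (1, 10, 9, 2, 6)

v_19(a) = 1 ≥ 1, so the series converges in ℤ_19 to 1/(1 − a) = 1/(1 − 1634) = -1/1633. Expand this rational in ℤ_19: compute digits iteratively via d_i = x_i mod 19, x_{i+1} = (x_i − d_i)/19. The first 5 digits are (1, 10, 9, 2, 6).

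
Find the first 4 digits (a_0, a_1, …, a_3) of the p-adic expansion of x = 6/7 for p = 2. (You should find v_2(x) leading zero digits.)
(a_0, …, a_3) = (0, 1, 0, 1)

v_2(6/7) = 1, so a_0 = ... = a_0 = 0. Factor out: x = 2^1 · u with u = 3/7 a unit in ℤ_2. Expand u iteratively via a_{v+i} = u_i mod 2, u_{i+1} = (u_i − a_{v+i})/2:
  u_0 = 3/7;  a_1 = 1;  u_1 = (u_0 − 1)/2 = -2/7
  u_1 = -2/7;  a_2 = 0;  u_2 = (u_1 − 0)/2 = -1/7
  u_2 = -1/7;  a_3 = 1;  u_3 = (u_2 − 1)/2 = -4/7
Digits: (0, 1, 0, 1).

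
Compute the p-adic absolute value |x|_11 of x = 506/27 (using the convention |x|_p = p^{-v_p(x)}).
|506/27|_11 = 1/11

Step 1 — compute v_11(x) by factoring powers of 11 out of the numerator and denominator: v_11(506/27) = 1. Step 2 — apply |x|_p = p^{-v_p(x)} = 11^{-1} = 1/11.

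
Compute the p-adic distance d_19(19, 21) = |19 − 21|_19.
d_19(19, 21) = 1

Step 1 — x − y = 19 − 21 = -2. Step 2 — v_19(-2) = 0 (factor: -2 = −(19^0 · 2); the sign does not affect v_p). Step 3 — |x − y|_19 = 19^{0} = 1.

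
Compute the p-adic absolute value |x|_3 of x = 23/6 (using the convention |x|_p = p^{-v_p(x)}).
|23/6|_3 = 3

Step 1 — compute v_3(x) by factoring powers of 3 out of the numerator and denominator: v_3(23/6) = -1. Step 2 — apply |x|_p = p^{-v_p(x)} = 3^{1} = 3.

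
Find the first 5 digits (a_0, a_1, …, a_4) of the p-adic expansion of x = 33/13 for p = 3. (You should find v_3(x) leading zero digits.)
(a_0, …, a_4) = (0, 2, 1, 0, 1)

v_3(33/13) = 1, so a_0 = ... = a_0 = 0. Factor out: x = 3^1 · u with u = 11/13 a unit in ℤ_3. Expand u iteratively via a_{v+i} = u_i mod 3, u_{i+1} = (u_i − a_{v+i})/3:
  u_0 = 11/13;  a_1 = 2;  u_1 = (u_0 − 2)/3 = -5/13
  u_1 = -5/13;  a_2 = 1;  u_2 = (u_1 − 1)/3 = -6/13
  u_2 = -6/13;  a_3 = 0;  u_3 = (u_2 − 0)/3 = -2/13
  u_3 = -2/13;  a_4 = 1;  u_4 = (u_3 − 1)/3 = -5/13
Digits: (0, 2, 1, 0, 1).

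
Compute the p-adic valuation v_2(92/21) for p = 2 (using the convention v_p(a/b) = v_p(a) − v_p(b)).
v_2(92/21) = 2

Factor powers of 2 from the numerator and denominator of the reduced fraction: 92 = 2^2 · 23 and 21 = 2^0 · 21. Apply v_p(a/b) = v_p(a) − v_p(b): v_2(92/21) = 2 − 0 = 2.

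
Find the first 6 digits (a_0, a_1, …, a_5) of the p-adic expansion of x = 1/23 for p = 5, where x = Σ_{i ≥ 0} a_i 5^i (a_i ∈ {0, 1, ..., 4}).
(a_0, …, a_5) = (2, 2, 3, 3, 1, 4)

v_5(1/23) = 0 (numerator and denominator both coprime to 5), so x ∈ ℤ_5^×. Compute digits iteratively via a_i = x_i mod 5, x_{i+1} = (x_i − a_i)/5, with x_0 = x:
  x_0 = 1/23;  a_0 = 2;  x_1 = (x_0 − 2)/5 = -9/23
  x_1 = -9/23;  a_1 = 2;  x_2 = (x_1 − 2)/5 = -11/23
  x_2 = -11/23;  a_2 = 3;  x_3 = (x_2 − 3)/5 = -16/23
  x_3 = -16/23;  a_3 = 3;  x_4 = (x_3 − 3)/5 = -17/23
  x_4 = -17/23;  a_4 = 1;  x_5 = (x_4 − 1)/5 = -8/23
  x_5 = -8/23;  a_5 = 4;  x_6 = (x_5 − 4)/5 = -20/23
Digits: (2, 2, 3, 3, 1, 4).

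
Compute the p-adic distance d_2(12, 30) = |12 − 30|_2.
d_2(12, 30) = 1/2

Step 1 — x − y = 12 − 30 = -18. Step 2 — v_2(-18) = 1 (factor: -18 = −(2^1 · 9); the sign does not affect v_p). Step 3 — |x − y|_2 = 2^{-1} = 1/2.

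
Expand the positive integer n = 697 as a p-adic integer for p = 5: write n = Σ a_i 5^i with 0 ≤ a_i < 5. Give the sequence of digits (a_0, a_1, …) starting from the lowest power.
(a_0, a_1, …) = (2, 4, 2, 0, 1)

Repeated division by 5 gives the digits low-to-high: 697 = 2 + 4·5^1 + 2·5^2 + 1·5^4. Digit sequence: (2, 4, 2, 0, 1).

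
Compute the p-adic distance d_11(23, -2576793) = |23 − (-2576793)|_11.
d_11(23, -2576793) = 1/161051

Step 1 — x − y = 23 − (-2576793) = 2576816. Step 2 — v_11(2576816) = 5 (factor: 2576816 = (11^5 · 16); the sign does not affect v_p). Step 3 — |x − y|_11 = 11^{-5} = 1/161051.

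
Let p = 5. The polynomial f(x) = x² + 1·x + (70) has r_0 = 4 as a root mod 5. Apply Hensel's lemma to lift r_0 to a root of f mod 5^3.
r_2 = 94 (mod 125)

Hensel: r_{i+1} = r_i − f(r_i)·(f′(r_i))^{-1} mod 5^{i+2}, f′(x) = 2x + 1. Iterate:
  r_0 = 4 (mod 5)
  r_1 = 19 (mod 25)
  r_2 = 94 (mod 125)
Final: r = 94 satisfies f(r) ≡ 0 mod 5^3.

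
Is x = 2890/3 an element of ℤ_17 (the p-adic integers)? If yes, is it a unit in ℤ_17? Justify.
x ∈ ℤ_17 but not a unit; v_17(x) = 2 > 0

ℤ_17 = {x ∈ ℚ_17 : v_17(x) ≥ 0} and ℤ_17^× = {x ∈ ℤ_17 : v_17(x) = 0}. Here v_17(2890/3) = v_17(num) − v_17(den) = 2; compare against these criteria.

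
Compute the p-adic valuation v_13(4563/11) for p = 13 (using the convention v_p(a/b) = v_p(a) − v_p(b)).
v_13(4563/11) = 2

Factor powers of 13 from the numerator and denominator of the reduced fraction: 4563 = 13^2 · 27 and 11 = 13^0 · 11. Apply v_p(a/b) = v_p(a) − v_p(b): v_13(4563/11) = 2 − 0 = 2.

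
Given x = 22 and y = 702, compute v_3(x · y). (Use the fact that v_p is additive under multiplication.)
v_3(15444) = 3

v_p(x) = 0 (factor: 22 = 3^0 · 22); v_p(y) = 3 (factor: 702 = 3^3 · 26). Additivity: v_p(xy) = v_p(x) + v_p(y) = 0 + 3 = 3. (Direct check: xy = 15444 = 3^3 · (572).)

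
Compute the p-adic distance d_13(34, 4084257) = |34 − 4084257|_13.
d_13(34, 4084257) = 1/371293

Step 1 — x − y = 34 − 4084257 = -4084223. Step 2 — v_13(-4084223) = 5 (factor: -4084223 = −(13^5 · 11); the sign does not affect v_p). Step 3 — |x − y|_13 = 13^{-5} = 1/371293.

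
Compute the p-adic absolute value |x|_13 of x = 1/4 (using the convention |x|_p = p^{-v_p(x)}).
|1/4|_13 = 1

Step 1 — compute v_13(x) by factoring powers of 13 out of the numerator and denominator: v_13(1/4) = 0. Step 2 — apply |x|_p = p^{-v_p(x)} = 13^{0} = 1.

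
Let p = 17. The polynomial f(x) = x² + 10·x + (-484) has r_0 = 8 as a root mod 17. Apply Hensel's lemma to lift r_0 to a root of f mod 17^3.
r_2 = 4156 (mod 4913)

Hensel: r_{i+1} = r_i − f(r_i)·(f′(r_i))^{-1} mod 17^{i+2}, f′(x) = 2x + 10. Iterate:
  r_0 = 8 (mod 17)
  r_1 = 110 (mod 289)
  r_2 = 4156 (mod 4913)
Final: r = 4156 satisfies f(r) ≡ 0 mod 17^3.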